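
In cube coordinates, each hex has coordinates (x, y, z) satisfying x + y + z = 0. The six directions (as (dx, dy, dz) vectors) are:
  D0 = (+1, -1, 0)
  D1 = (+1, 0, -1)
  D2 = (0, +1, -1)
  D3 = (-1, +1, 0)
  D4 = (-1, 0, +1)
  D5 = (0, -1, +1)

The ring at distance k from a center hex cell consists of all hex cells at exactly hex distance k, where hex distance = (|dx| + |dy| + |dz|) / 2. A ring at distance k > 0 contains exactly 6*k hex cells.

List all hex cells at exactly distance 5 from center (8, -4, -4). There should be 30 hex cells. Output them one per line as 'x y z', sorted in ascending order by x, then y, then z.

Walk ring at distance 5 from (8, -4, -4):
Start at center + D4*5 = (3, -4, 1)
  hex 0: (3, -4, 1)
  hex 1: (4, -5, 1)
  hex 2: (5, -6, 1)
  hex 3: (6, -7, 1)
  hex 4: (7, -8, 1)
  hex 5: (8, -9, 1)
  hex 6: (9, -9, 0)
  hex 7: (10, -9, -1)
  hex 8: (11, -9, -2)
  hex 9: (12, -9, -3)
  hex 10: (13, -9, -4)
  hex 11: (13, -8, -5)
  hex 12: (13, -7, -6)
  hex 13: (13, -6, -7)
  hex 14: (13, -5, -8)
  hex 15: (13, -4, -9)
  hex 16: (12, -3, -9)
  hex 17: (11, -2, -9)
  hex 18: (10, -1, -9)
  hex 19: (9, 0, -9)
  hex 20: (8, 1, -9)
  hex 21: (7, 1, -8)
  hex 22: (6, 1, -7)
  hex 23: (5, 1, -6)
  hex 24: (4, 1, -5)
  hex 25: (3, 1, -4)
  hex 26: (3, 0, -3)
  hex 27: (3, -1, -2)
  hex 28: (3, -2, -1)
  hex 29: (3, -3, 0)
Sorted: 30 hexes.

Answer: 3 -4 1
3 -3 0
3 -2 -1
3 -1 -2
3 0 -3
3 1 -4
4 -5 1
4 1 -5
5 -6 1
5 1 -6
6 -7 1
6 1 -7
7 -8 1
7 1 -8
8 -9 1
8 1 -9
9 -9 0
9 0 -9
10 -9 -1
10 -1 -9
11 -9 -2
11 -2 -9
12 -9 -3
12 -3 -9
13 -9 -4
13 -8 -5
13 -7 -6
13 -6 -7
13 -5 -8
13 -4 -9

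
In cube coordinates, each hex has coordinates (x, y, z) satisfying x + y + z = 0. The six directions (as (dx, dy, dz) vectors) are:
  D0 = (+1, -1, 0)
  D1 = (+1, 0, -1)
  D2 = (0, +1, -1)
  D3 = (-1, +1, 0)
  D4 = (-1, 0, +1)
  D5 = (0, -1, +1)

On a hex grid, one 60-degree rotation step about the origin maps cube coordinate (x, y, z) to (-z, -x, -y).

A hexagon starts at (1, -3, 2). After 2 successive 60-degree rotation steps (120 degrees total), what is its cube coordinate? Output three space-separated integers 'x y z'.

Start: (1, -3, 2)
Step 1: (1, -3, 2) -> (-(2), -(1), -(-3)) = (-2, -1, 3)
Step 2: (-2, -1, 3) -> (-(3), -(-2), -(-1)) = (-3, 2, 1)

Answer: -3 2 1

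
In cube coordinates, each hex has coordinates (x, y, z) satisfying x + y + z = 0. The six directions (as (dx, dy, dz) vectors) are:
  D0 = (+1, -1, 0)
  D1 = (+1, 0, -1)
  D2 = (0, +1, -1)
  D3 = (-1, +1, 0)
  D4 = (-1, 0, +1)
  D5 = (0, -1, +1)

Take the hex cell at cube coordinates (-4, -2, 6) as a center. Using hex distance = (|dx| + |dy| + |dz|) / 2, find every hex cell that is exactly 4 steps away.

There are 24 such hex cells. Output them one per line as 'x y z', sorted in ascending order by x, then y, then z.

Walk ring at distance 4 from (-4, -2, 6):
Start at center + D4*4 = (-8, -2, 10)
  hex 0: (-8, -2, 10)
  hex 1: (-7, -3, 10)
  hex 2: (-6, -4, 10)
  hex 3: (-5, -5, 10)
  hex 4: (-4, -6, 10)
  hex 5: (-3, -6, 9)
  hex 6: (-2, -6, 8)
  hex 7: (-1, -6, 7)
  hex 8: (0, -6, 6)
  hex 9: (0, -5, 5)
  hex 10: (0, -4, 4)
  hex 11: (0, -3, 3)
  hex 12: (0, -2, 2)
  hex 13: (-1, -1, 2)
  hex 14: (-2, 0, 2)
  hex 15: (-3, 1, 2)
  hex 16: (-4, 2, 2)
  hex 17: (-5, 2, 3)
  hex 18: (-6, 2, 4)
  hex 19: (-7, 2, 5)
  hex 20: (-8, 2, 6)
  hex 21: (-8, 1, 7)
  hex 22: (-8, 0, 8)
  hex 23: (-8, -1, 9)
Sorted: 24 hexes.

Answer: -8 -2 10
-8 -1 9
-8 0 8
-8 1 7
-8 2 6
-7 -3 10
-7 2 5
-6 -4 10
-6 2 4
-5 -5 10
-5 2 3
-4 -6 10
-4 2 2
-3 -6 9
-3 1 2
-2 -6 8
-2 0 2
-1 -6 7
-1 -1 2
0 -6 6
0 -5 5
0 -4 4
0 -3 3
0 -2 2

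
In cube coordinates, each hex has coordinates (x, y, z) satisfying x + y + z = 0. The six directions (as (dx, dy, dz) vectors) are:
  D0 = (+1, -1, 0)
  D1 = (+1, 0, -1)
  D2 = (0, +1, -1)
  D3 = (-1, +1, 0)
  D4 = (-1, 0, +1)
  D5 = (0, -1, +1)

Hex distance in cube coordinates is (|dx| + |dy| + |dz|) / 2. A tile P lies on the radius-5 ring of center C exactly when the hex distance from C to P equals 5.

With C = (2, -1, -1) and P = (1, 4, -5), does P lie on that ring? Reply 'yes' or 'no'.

|px - cx| = |1 - 2| = 1
|py - cy| = |4 - (-1)| = 5
|pz - cz| = |-5 - (-1)| = 4
distance = (1+5+4)/2 = 10/2 = 5
radius = 5; distance == radius -> yes

Answer: yes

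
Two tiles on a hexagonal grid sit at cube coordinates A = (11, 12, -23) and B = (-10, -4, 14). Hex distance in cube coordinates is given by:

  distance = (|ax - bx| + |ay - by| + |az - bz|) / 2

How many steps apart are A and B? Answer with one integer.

|ax - bx| = |11 - (-10)| = 21
|ay - by| = |12 - (-4)| = 16
|az - bz| = |-23 - 14| = 37
distance = (21 + 16 + 37) / 2 = 74 / 2 = 37

Answer: 37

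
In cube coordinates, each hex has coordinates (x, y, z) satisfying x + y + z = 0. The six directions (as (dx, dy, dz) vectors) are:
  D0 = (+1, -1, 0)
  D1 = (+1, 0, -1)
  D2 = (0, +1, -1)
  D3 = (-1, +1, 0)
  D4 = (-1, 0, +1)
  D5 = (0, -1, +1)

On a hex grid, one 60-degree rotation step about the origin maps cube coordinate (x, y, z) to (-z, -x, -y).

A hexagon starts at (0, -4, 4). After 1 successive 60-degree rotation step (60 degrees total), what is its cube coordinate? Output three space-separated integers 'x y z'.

Answer: -4 0 4

Derivation:
Start: (0, -4, 4)
Step 1: (0, -4, 4) -> (-(4), -(0), -(-4)) = (-4, 0, 4)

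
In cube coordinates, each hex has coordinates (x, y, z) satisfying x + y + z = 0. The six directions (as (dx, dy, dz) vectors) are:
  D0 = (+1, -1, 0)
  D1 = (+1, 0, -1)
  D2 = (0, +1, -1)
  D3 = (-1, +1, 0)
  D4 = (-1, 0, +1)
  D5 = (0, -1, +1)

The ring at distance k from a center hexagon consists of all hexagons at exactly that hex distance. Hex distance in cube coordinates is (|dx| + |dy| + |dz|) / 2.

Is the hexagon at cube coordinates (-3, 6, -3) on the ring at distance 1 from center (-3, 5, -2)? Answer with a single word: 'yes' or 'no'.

Answer: yes

Derivation:
|px - cx| = |-3 - (-3)| = 0
|py - cy| = |6 - 5| = 1
|pz - cz| = |-3 - (-2)| = 1
distance = (0+1+1)/2 = 2/2 = 1
radius = 1; distance == radius -> yes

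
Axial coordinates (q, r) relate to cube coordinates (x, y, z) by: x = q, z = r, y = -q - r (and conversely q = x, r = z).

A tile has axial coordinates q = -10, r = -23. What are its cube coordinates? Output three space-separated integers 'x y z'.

x = q = -10
z = r = -23
y = -x - z = -(-10) - (-23) = 33

Answer: -10 33 -23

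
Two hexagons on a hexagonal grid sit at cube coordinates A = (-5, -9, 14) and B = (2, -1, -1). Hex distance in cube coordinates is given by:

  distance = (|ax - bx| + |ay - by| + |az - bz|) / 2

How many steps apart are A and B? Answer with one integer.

|ax - bx| = |-5 - 2| = 7
|ay - by| = |-9 - (-1)| = 8
|az - bz| = |14 - (-1)| = 15
distance = (7 + 8 + 15) / 2 = 30 / 2 = 15

Answer: 15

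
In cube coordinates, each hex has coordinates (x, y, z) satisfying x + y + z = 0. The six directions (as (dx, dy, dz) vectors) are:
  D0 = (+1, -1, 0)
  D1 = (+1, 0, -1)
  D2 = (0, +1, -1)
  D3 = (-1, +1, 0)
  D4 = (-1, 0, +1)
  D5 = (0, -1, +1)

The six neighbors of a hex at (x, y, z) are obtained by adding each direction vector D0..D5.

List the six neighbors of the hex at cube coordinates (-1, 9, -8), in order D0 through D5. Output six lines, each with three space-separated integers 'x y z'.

Center: (-1, 9, -8). Add each direction:
  D0: (-1, 9, -8) + (1, -1, 0) = (0, 8, -8)
  D1: (-1, 9, -8) + (1, 0, -1) = (0, 9, -9)
  D2: (-1, 9, -8) + (0, 1, -1) = (-1, 10, -9)
  D3: (-1, 9, -8) + (-1, 1, 0) = (-2, 10, -8)
  D4: (-1, 9, -8) + (-1, 0, 1) = (-2, 9, -7)
  D5: (-1, 9, -8) + (0, -1, 1) = (-1, 8, -7)

Answer: 0 8 -8
0 9 -9
-1 10 -9
-2 10 -8
-2 9 -7
-1 8 -7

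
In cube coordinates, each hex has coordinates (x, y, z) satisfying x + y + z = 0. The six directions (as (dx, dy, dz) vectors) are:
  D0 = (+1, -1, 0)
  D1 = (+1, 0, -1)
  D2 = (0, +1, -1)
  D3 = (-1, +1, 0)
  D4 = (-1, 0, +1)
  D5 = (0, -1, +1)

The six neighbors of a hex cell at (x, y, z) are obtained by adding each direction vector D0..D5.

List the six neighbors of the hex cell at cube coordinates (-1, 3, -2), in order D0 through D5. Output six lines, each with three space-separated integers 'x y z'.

Center: (-1, 3, -2). Add each direction:
  D0: (-1, 3, -2) + (1, -1, 0) = (0, 2, -2)
  D1: (-1, 3, -2) + (1, 0, -1) = (0, 3, -3)
  D2: (-1, 3, -2) + (0, 1, -1) = (-1, 4, -3)
  D3: (-1, 3, -2) + (-1, 1, 0) = (-2, 4, -2)
  D4: (-1, 3, -2) + (-1, 0, 1) = (-2, 3, -1)
  D5: (-1, 3, -2) + (0, -1, 1) = (-1, 2, -1)

Answer: 0 2 -2
0 3 -3
-1 4 -3
-2 4 -2
-2 3 -1
-1 2 -1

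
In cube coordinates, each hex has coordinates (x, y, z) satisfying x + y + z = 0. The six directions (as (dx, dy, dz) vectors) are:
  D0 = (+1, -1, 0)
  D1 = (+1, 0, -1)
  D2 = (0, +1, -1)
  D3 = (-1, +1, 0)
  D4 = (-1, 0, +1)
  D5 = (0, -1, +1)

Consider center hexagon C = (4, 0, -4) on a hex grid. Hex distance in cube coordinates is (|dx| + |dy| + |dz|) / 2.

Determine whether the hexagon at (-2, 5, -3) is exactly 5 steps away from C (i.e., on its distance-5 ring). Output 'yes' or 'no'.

Answer: no

Derivation:
|px - cx| = |-2 - 4| = 6
|py - cy| = |5 - 0| = 5
|pz - cz| = |-3 - (-4)| = 1
distance = (6+5+1)/2 = 12/2 = 6
radius = 5; distance != radius -> no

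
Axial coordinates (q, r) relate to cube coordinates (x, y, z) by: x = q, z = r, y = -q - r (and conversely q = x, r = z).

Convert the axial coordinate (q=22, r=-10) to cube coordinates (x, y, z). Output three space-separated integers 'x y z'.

Answer: 22 -12 -10

Derivation:
x = q = 22
z = r = -10
y = -x - z = -(22) - (-10) = -12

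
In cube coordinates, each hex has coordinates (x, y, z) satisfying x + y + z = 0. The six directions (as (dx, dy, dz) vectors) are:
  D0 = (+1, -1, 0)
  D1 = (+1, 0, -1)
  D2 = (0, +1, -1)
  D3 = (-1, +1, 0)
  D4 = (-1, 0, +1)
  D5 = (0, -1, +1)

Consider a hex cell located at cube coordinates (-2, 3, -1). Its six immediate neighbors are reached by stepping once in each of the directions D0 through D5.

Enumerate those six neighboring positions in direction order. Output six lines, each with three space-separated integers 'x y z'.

Center: (-2, 3, -1). Add each direction:
  D0: (-2, 3, -1) + (1, -1, 0) = (-1, 2, -1)
  D1: (-2, 3, -1) + (1, 0, -1) = (-1, 3, -2)
  D2: (-2, 3, -1) + (0, 1, -1) = (-2, 4, -2)
  D3: (-2, 3, -1) + (-1, 1, 0) = (-3, 4, -1)
  D4: (-2, 3, -1) + (-1, 0, 1) = (-3, 3, 0)
  D5: (-2, 3, -1) + (0, -1, 1) = (-2, 2, 0)

Answer: -1 2 -1
-1 3 -2
-2 4 -2
-3 4 -1
-3 3 0
-2 2 0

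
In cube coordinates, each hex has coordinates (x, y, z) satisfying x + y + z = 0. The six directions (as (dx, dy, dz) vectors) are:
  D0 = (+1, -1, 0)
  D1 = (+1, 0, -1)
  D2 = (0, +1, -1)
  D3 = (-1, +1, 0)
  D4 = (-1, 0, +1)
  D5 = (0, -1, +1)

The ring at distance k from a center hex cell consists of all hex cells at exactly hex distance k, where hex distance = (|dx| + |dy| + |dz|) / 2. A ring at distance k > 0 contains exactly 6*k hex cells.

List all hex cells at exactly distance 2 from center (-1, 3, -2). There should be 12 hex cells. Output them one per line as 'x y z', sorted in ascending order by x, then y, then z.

Answer: -3 3 0
-3 4 -1
-3 5 -2
-2 2 0
-2 5 -3
-1 1 0
-1 5 -4
0 1 -1
0 4 -4
1 1 -2
1 2 -3
1 3 -4

Derivation:
Walk ring at distance 2 from (-1, 3, -2):
Start at center + D4*2 = (-3, 3, 0)
  hex 0: (-3, 3, 0)
  hex 1: (-2, 2, 0)
  hex 2: (-1, 1, 0)
  hex 3: (0, 1, -1)
  hex 4: (1, 1, -2)
  hex 5: (1, 2, -3)
  hex 6: (1, 3, -4)
  hex 7: (0, 4, -4)
  hex 8: (-1, 5, -4)
  hex 9: (-2, 5, -3)
  hex 10: (-3, 5, -2)
  hex 11: (-3, 4, -1)
Sorted: 12 hexes.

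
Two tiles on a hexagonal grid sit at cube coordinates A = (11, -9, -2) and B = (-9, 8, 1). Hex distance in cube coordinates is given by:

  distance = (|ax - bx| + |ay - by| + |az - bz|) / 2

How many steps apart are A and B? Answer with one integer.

|ax - bx| = |11 - (-9)| = 20
|ay - by| = |-9 - 8| = 17
|az - bz| = |-2 - 1| = 3
distance = (20 + 17 + 3) / 2 = 40 / 2 = 20

Answer: 20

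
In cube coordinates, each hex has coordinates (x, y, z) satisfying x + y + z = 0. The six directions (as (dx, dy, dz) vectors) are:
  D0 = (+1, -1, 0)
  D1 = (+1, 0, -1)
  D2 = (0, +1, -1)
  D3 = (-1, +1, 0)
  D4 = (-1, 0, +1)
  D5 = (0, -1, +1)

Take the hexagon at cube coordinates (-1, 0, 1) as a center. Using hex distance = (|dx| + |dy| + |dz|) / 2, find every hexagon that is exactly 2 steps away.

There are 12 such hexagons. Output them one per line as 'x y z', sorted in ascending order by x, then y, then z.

Walk ring at distance 2 from (-1, 0, 1):
Start at center + D4*2 = (-3, 0, 3)
  hex 0: (-3, 0, 3)
  hex 1: (-2, -1, 3)
  hex 2: (-1, -2, 3)
  hex 3: (0, -2, 2)
  hex 4: (1, -2, 1)
  hex 5: (1, -1, 0)
  hex 6: (1, 0, -1)
  hex 7: (0, 1, -1)
  hex 8: (-1, 2, -1)
  hex 9: (-2, 2, 0)
  hex 10: (-3, 2, 1)
  hex 11: (-3, 1, 2)
Sorted: 12 hexes.

Answer: -3 0 3
-3 1 2
-3 2 1
-2 -1 3
-2 2 0
-1 -2 3
-1 2 -1
0 -2 2
0 1 -1
1 -2 1
1 -1 0
1 0 -1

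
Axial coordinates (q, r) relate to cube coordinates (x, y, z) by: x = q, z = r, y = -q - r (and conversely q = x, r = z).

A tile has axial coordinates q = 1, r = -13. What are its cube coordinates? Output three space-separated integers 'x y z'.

Answer: 1 12 -13

Derivation:
x = q = 1
z = r = -13
y = -x - z = -(1) - (-13) = 12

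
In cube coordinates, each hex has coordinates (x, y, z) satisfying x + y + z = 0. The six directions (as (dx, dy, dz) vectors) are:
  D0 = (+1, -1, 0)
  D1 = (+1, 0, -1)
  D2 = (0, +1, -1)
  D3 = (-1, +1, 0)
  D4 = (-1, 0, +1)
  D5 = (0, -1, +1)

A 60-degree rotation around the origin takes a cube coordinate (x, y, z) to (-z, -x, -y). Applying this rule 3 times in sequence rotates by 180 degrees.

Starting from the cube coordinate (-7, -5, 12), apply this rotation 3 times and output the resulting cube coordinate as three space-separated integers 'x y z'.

Start: (-7, -5, 12)
Step 1: (-7, -5, 12) -> (-(12), -(-7), -(-5)) = (-12, 7, 5)
Step 2: (-12, 7, 5) -> (-(5), -(-12), -(7)) = (-5, 12, -7)
Step 3: (-5, 12, -7) -> (-(-7), -(-5), -(12)) = (7, 5, -12)

Answer: 7 5 -12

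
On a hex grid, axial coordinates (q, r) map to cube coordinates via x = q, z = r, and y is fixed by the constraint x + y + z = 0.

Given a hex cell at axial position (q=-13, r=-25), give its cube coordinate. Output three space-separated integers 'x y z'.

Answer: -13 38 -25

Derivation:
x = q = -13
z = r = -25
y = -x - z = -(-13) - (-25) = 38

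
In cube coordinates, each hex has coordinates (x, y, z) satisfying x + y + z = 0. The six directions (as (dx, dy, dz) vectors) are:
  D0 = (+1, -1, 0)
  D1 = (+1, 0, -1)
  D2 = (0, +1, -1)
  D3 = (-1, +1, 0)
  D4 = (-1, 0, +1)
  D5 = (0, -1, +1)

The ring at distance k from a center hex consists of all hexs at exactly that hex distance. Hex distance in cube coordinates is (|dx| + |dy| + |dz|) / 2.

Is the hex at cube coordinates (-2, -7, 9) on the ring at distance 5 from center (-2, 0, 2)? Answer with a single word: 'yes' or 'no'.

|px - cx| = |-2 - (-2)| = 0
|py - cy| = |-7 - 0| = 7
|pz - cz| = |9 - 2| = 7
distance = (0+7+7)/2 = 14/2 = 7
radius = 5; distance != radius -> no

Answer: no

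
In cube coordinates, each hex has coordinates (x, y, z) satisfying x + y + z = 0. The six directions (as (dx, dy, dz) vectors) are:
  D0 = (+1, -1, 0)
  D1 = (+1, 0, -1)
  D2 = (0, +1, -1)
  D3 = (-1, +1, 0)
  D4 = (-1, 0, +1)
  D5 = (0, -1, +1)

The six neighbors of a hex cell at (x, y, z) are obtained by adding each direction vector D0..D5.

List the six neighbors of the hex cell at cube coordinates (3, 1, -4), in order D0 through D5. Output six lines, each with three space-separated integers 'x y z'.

Center: (3, 1, -4). Add each direction:
  D0: (3, 1, -4) + (1, -1, 0) = (4, 0, -4)
  D1: (3, 1, -4) + (1, 0, -1) = (4, 1, -5)
  D2: (3, 1, -4) + (0, 1, -1) = (3, 2, -5)
  D3: (3, 1, -4) + (-1, 1, 0) = (2, 2, -4)
  D4: (3, 1, -4) + (-1, 0, 1) = (2, 1, -3)
  D5: (3, 1, -4) + (0, -1, 1) = (3, 0, -3)

Answer: 4 0 -4
4 1 -5
3 2 -5
2 2 -4
2 1 -3
3 0 -3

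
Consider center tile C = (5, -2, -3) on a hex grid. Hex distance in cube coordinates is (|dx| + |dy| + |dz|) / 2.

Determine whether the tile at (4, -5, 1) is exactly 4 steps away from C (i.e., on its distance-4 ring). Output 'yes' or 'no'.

Answer: yes

Derivation:
|px - cx| = |4 - 5| = 1
|py - cy| = |-5 - (-2)| = 3
|pz - cz| = |1 - (-3)| = 4
distance = (1+3+4)/2 = 8/2 = 4
radius = 4; distance == radius -> yes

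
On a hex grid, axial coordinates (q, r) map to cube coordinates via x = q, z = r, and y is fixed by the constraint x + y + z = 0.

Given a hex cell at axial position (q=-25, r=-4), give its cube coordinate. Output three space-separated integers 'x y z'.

Answer: -25 29 -4

Derivation:
x = q = -25
z = r = -4
y = -x - z = -(-25) - (-4) = 29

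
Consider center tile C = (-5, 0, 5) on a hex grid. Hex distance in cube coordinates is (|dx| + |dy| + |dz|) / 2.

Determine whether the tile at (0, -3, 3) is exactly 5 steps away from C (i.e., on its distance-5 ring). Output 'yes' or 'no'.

|px - cx| = |0 - (-5)| = 5
|py - cy| = |-3 - 0| = 3
|pz - cz| = |3 - 5| = 2
distance = (5+3+2)/2 = 10/2 = 5
radius = 5; distance == radius -> yes

Answer: yes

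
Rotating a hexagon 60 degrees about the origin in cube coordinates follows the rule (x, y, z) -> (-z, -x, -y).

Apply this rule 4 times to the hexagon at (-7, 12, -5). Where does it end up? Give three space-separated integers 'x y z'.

Start: (-7, 12, -5)
Step 1: (-7, 12, -5) -> (-(-5), -(-7), -(12)) = (5, 7, -12)
Step 2: (5, 7, -12) -> (-(-12), -(5), -(7)) = (12, -5, -7)
Step 3: (12, -5, -7) -> (-(-7), -(12), -(-5)) = (7, -12, 5)
Step 4: (7, -12, 5) -> (-(5), -(7), -(-12)) = (-5, -7, 12)

Answer: -5 -7 12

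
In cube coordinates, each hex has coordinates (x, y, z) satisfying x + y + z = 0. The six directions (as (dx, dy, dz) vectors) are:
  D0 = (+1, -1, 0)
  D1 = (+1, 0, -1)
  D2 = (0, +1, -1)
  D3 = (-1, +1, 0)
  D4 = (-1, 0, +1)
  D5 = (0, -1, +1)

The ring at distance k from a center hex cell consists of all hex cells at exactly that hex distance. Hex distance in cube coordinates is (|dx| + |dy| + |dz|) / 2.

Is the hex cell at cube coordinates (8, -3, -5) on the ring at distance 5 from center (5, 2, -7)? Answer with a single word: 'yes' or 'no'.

|px - cx| = |8 - 5| = 3
|py - cy| = |-3 - 2| = 5
|pz - cz| = |-5 - (-7)| = 2
distance = (3+5+2)/2 = 10/2 = 5
radius = 5; distance == radius -> yes

Answer: yes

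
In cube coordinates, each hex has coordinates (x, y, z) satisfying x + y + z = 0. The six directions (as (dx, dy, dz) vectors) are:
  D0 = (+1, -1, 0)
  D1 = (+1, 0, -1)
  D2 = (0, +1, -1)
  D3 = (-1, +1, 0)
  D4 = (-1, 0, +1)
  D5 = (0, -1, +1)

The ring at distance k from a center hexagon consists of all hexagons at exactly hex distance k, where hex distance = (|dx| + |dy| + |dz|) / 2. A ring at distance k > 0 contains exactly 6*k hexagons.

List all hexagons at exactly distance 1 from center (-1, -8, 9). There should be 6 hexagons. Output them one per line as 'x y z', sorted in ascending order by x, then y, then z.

Answer: -2 -8 10
-2 -7 9
-1 -9 10
-1 -7 8
0 -9 9
0 -8 8

Derivation:
Walk ring at distance 1 from (-1, -8, 9):
Start at center + D4*1 = (-2, -8, 10)
  hex 0: (-2, -8, 10)
  hex 1: (-1, -9, 10)
  hex 2: (0, -9, 9)
  hex 3: (0, -8, 8)
  hex 4: (-1, -7, 8)
  hex 5: (-2, -7, 9)
Sorted: 6 hexes.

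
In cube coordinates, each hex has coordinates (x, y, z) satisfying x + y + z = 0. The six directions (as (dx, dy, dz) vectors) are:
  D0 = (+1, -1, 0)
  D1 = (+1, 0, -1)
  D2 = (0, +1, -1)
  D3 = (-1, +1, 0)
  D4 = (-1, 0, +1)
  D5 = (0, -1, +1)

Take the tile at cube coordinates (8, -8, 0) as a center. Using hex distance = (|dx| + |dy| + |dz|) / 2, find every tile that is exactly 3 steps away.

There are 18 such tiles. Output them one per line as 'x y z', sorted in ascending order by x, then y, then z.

Walk ring at distance 3 from (8, -8, 0):
Start at center + D4*3 = (5, -8, 3)
  hex 0: (5, -8, 3)
  hex 1: (6, -9, 3)
  hex 2: (7, -10, 3)
  hex 3: (8, -11, 3)
  hex 4: (9, -11, 2)
  hex 5: (10, -11, 1)
  hex 6: (11, -11, 0)
  hex 7: (11, -10, -1)
  hex 8: (11, -9, -2)
  hex 9: (11, -8, -3)
  hex 10: (10, -7, -3)
  hex 11: (9, -6, -3)
  hex 12: (8, -5, -3)
  hex 13: (7, -5, -2)
  hex 14: (6, -5, -1)
  hex 15: (5, -5, 0)
  hex 16: (5, -6, 1)
  hex 17: (5, -7, 2)
Sorted: 18 hexes.

Answer: 5 -8 3
5 -7 2
5 -6 1
5 -5 0
6 -9 3
6 -5 -1
7 -10 3
7 -5 -2
8 -11 3
8 -5 -3
9 -11 2
9 -6 -3
10 -11 1
10 -7 -3
11 -11 0
11 -10 -1
11 -9 -2
11 -8 -3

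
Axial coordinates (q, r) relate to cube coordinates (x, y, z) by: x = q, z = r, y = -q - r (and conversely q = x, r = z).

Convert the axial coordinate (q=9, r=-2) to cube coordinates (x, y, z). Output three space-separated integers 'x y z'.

Answer: 9 -7 -2

Derivation:
x = q = 9
z = r = -2
y = -x - z = -(9) - (-2) = -7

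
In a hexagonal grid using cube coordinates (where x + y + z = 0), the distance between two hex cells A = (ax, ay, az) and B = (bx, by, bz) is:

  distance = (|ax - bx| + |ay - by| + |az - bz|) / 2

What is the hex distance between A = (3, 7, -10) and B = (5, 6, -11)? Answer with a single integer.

Answer: 2

Derivation:
|ax - bx| = |3 - 5| = 2
|ay - by| = |7 - 6| = 1
|az - bz| = |-10 - (-11)| = 1
distance = (2 + 1 + 1) / 2 = 4 / 2 = 2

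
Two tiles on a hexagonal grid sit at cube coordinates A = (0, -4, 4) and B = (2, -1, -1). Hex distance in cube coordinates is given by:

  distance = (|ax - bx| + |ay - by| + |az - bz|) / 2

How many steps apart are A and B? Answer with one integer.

Answer: 5

Derivation:
|ax - bx| = |0 - 2| = 2
|ay - by| = |-4 - (-1)| = 3
|az - bz| = |4 - (-1)| = 5
distance = (2 + 3 + 5) / 2 = 10 / 2 = 5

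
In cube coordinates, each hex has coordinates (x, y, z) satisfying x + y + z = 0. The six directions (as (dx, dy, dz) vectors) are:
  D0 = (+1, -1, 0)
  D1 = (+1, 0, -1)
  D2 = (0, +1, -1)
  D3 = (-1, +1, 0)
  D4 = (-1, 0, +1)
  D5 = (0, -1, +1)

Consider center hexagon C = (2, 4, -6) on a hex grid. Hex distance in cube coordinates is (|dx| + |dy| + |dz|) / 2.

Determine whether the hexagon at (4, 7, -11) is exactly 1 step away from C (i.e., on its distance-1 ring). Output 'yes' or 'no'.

|px - cx| = |4 - 2| = 2
|py - cy| = |7 - 4| = 3
|pz - cz| = |-11 - (-6)| = 5
distance = (2+3+5)/2 = 10/2 = 5
radius = 1; distance != radius -> no

Answer: no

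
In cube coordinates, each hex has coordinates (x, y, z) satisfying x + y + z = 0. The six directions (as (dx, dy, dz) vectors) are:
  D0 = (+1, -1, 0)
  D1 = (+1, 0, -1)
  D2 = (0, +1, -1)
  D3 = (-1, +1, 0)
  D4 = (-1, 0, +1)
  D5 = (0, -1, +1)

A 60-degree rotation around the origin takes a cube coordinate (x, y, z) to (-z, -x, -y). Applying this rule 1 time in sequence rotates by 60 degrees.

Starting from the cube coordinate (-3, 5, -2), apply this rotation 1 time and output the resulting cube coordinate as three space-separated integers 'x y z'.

Start: (-3, 5, -2)
Step 1: (-3, 5, -2) -> (-(-2), -(-3), -(5)) = (2, 3, -5)

Answer: 2 3 -5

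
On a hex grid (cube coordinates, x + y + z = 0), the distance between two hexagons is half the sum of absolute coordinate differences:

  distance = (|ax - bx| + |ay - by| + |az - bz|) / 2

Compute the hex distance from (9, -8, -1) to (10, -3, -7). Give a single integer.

|ax - bx| = |9 - 10| = 1
|ay - by| = |-8 - (-3)| = 5
|az - bz| = |-1 - (-7)| = 6
distance = (1 + 5 + 6) / 2 = 12 / 2 = 6

Answer: 6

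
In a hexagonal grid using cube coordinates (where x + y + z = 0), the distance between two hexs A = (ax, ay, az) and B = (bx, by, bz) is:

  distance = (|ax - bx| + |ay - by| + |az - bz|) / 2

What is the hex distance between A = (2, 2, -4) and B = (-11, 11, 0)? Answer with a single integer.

Answer: 13

Derivation:
|ax - bx| = |2 - (-11)| = 13
|ay - by| = |2 - 11| = 9
|az - bz| = |-4 - 0| = 4
distance = (13 + 9 + 4) / 2 = 26 / 2 = 13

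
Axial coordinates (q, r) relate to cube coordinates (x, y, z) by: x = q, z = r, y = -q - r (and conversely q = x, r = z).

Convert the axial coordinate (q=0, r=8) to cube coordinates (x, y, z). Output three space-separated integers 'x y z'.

Answer: 0 -8 8

Derivation:
x = q = 0
z = r = 8
y = -x - z = -(0) - (8) = -8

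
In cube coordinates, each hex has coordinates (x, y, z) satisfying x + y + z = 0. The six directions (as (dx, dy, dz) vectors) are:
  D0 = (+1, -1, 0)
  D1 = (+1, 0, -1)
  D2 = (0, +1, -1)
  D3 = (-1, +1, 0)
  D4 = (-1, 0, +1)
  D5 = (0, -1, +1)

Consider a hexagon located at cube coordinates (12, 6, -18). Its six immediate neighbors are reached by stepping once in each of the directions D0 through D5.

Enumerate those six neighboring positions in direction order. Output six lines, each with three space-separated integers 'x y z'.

Answer: 13 5 -18
13 6 -19
12 7 -19
11 7 -18
11 6 -17
12 5 -17

Derivation:
Center: (12, 6, -18). Add each direction:
  D0: (12, 6, -18) + (1, -1, 0) = (13, 5, -18)
  D1: (12, 6, -18) + (1, 0, -1) = (13, 6, -19)
  D2: (12, 6, -18) + (0, 1, -1) = (12, 7, -19)
  D3: (12, 6, -18) + (-1, 1, 0) = (11, 7, -18)
  D4: (12, 6, -18) + (-1, 0, 1) = (11, 6, -17)
  D5: (12, 6, -18) + (0, -1, 1) = (12, 5, -17)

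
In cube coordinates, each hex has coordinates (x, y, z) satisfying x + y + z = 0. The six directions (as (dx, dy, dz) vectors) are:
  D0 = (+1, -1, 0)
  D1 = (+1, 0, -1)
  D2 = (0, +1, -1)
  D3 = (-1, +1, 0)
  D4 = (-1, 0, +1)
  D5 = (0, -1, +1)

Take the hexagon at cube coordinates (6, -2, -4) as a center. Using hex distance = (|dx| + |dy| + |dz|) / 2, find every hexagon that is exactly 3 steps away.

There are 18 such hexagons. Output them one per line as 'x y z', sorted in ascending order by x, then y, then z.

Answer: 3 -2 -1
3 -1 -2
3 0 -3
3 1 -4
4 -3 -1
4 1 -5
5 -4 -1
5 1 -6
6 -5 -1
6 1 -7
7 -5 -2
7 0 -7
8 -5 -3
8 -1 -7
9 -5 -4
9 -4 -5
9 -3 -6
9 -2 -7

Derivation:
Walk ring at distance 3 from (6, -2, -4):
Start at center + D4*3 = (3, -2, -1)
  hex 0: (3, -2, -1)
  hex 1: (4, -3, -1)
  hex 2: (5, -4, -1)
  hex 3: (6, -5, -1)
  hex 4: (7, -5, -2)
  hex 5: (8, -5, -3)
  hex 6: (9, -5, -4)
  hex 7: (9, -4, -5)
  hex 8: (9, -3, -6)
  hex 9: (9, -2, -7)
  hex 10: (8, -1, -7)
  hex 11: (7, 0, -7)
  hex 12: (6, 1, -7)
  hex 13: (5, 1, -6)
  hex 14: (4, 1, -5)
  hex 15: (3, 1, -4)
  hex 16: (3, 0, -3)
  hex 17: (3, -1, -2)
Sorted: 18 hexes.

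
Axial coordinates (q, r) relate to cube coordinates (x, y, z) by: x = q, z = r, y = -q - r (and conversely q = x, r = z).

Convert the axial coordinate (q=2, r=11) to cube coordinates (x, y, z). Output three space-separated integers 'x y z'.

x = q = 2
z = r = 11
y = -x - z = -(2) - (11) = -13

Answer: 2 -13 11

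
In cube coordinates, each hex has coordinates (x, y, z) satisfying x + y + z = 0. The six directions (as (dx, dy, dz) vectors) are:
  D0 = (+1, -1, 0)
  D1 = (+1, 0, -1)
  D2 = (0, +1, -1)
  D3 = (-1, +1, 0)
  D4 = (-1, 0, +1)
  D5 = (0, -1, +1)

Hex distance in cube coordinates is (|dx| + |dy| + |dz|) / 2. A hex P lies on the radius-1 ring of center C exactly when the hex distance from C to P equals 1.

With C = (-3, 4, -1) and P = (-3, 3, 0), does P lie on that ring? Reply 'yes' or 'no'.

|px - cx| = |-3 - (-3)| = 0
|py - cy| = |3 - 4| = 1
|pz - cz| = |0 - (-1)| = 1
distance = (0+1+1)/2 = 2/2 = 1
radius = 1; distance == radius -> yes

Answer: yes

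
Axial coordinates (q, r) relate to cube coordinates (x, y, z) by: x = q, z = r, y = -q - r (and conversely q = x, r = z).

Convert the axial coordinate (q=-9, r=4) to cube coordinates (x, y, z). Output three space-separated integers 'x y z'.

Answer: -9 5 4

Derivation:
x = q = -9
z = r = 4
y = -x - z = -(-9) - (4) = 5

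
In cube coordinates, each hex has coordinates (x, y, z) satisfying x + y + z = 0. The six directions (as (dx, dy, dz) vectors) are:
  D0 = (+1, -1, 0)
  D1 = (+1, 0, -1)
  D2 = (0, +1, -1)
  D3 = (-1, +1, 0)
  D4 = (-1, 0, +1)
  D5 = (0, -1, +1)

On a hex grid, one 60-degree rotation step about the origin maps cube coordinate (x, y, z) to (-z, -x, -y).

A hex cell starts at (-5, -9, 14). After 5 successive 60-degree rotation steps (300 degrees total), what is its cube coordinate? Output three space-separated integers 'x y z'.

Answer: 9 -14 5

Derivation:
Start: (-5, -9, 14)
Step 1: (-5, -9, 14) -> (-(14), -(-5), -(-9)) = (-14, 5, 9)
Step 2: (-14, 5, 9) -> (-(9), -(-14), -(5)) = (-9, 14, -5)
Step 3: (-9, 14, -5) -> (-(-5), -(-9), -(14)) = (5, 9, -14)
Step 4: (5, 9, -14) -> (-(-14), -(5), -(9)) = (14, -5, -9)
Step 5: (14, -5, -9) -> (-(-9), -(14), -(-5)) = (9, -14, 5)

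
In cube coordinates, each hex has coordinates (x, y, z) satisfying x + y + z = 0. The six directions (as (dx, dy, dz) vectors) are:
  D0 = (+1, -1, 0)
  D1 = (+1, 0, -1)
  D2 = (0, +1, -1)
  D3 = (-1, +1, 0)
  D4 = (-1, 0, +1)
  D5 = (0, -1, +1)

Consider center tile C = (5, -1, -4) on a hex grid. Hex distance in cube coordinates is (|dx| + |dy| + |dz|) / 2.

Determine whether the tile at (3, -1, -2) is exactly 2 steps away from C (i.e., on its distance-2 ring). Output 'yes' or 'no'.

Answer: yes

Derivation:
|px - cx| = |3 - 5| = 2
|py - cy| = |-1 - (-1)| = 0
|pz - cz| = |-2 - (-4)| = 2
distance = (2+0+2)/2 = 4/2 = 2
radius = 2; distance == radius -> yes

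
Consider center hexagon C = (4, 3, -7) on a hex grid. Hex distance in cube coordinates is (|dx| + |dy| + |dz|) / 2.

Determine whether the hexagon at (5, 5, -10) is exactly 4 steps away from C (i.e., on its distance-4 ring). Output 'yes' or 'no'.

|px - cx| = |5 - 4| = 1
|py - cy| = |5 - 3| = 2
|pz - cz| = |-10 - (-7)| = 3
distance = (1+2+3)/2 = 6/2 = 3
radius = 4; distance != radius -> no

Answer: no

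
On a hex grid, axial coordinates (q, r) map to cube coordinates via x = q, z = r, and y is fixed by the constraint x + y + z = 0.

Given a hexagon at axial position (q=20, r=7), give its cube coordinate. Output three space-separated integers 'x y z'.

x = q = 20
z = r = 7
y = -x - z = -(20) - (7) = -27

Answer: 20 -27 7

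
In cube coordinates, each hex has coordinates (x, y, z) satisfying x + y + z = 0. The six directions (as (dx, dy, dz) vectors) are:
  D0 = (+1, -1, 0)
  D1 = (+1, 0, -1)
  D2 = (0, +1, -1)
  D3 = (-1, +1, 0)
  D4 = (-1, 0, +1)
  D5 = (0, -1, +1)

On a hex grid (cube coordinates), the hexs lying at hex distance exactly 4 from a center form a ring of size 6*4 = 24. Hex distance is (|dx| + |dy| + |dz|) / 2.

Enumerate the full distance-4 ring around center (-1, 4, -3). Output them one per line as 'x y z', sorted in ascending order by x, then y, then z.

Walk ring at distance 4 from (-1, 4, -3):
Start at center + D4*4 = (-5, 4, 1)
  hex 0: (-5, 4, 1)
  hex 1: (-4, 3, 1)
  hex 2: (-3, 2, 1)
  hex 3: (-2, 1, 1)
  hex 4: (-1, 0, 1)
  hex 5: (0, 0, 0)
  hex 6: (1, 0, -1)
  hex 7: (2, 0, -2)
  hex 8: (3, 0, -3)
  hex 9: (3, 1, -4)
  hex 10: (3, 2, -5)
  hex 11: (3, 3, -6)
  hex 12: (3, 4, -7)
  hex 13: (2, 5, -7)
  hex 14: (1, 6, -7)
  hex 15: (0, 7, -7)
  hex 16: (-1, 8, -7)
  hex 17: (-2, 8, -6)
  hex 18: (-3, 8, -5)
  hex 19: (-4, 8, -4)
  hex 20: (-5, 8, -3)
  hex 21: (-5, 7, -2)
  hex 22: (-5, 6, -1)
  hex 23: (-5, 5, 0)
Sorted: 24 hexes.

Answer: -5 4 1
-5 5 0
-5 6 -1
-5 7 -2
-5 8 -3
-4 3 1
-4 8 -4
-3 2 1
-3 8 -5
-2 1 1
-2 8 -6
-1 0 1
-1 8 -7
0 0 0
0 7 -7
1 0 -1
1 6 -7
2 0 -2
2 5 -7
3 0 -3
3 1 -4
3 2 -5
3 3 -6
3 4 -7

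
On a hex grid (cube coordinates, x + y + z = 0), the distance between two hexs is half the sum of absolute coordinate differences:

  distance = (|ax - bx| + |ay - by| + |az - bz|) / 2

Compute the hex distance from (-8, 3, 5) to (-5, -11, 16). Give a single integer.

|ax - bx| = |-8 - (-5)| = 3
|ay - by| = |3 - (-11)| = 14
|az - bz| = |5 - 16| = 11
distance = (3 + 14 + 11) / 2 = 28 / 2 = 14

Answer: 14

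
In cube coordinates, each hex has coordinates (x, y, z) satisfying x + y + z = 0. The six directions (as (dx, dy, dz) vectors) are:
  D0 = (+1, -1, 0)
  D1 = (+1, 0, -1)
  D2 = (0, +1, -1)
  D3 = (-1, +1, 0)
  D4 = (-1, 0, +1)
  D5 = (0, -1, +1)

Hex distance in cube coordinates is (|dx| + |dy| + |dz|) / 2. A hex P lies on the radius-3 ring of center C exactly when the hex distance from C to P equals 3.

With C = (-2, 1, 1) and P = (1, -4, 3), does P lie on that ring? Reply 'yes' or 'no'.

|px - cx| = |1 - (-2)| = 3
|py - cy| = |-4 - 1| = 5
|pz - cz| = |3 - 1| = 2
distance = (3+5+2)/2 = 10/2 = 5
radius = 3; distance != radius -> no

Answer: no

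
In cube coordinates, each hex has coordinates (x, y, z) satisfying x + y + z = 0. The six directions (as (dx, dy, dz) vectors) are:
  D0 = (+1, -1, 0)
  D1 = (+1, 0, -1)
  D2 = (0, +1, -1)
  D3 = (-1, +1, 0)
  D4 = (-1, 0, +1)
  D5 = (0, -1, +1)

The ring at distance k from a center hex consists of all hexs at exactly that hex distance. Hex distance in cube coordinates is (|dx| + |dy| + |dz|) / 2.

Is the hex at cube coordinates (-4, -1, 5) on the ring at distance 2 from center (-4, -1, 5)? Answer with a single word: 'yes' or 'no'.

Answer: no

Derivation:
|px - cx| = |-4 - (-4)| = 0
|py - cy| = |-1 - (-1)| = 0
|pz - cz| = |5 - 5| = 0
distance = (0+0+0)/2 = 0/2 = 0
radius = 2; distance != radius -> no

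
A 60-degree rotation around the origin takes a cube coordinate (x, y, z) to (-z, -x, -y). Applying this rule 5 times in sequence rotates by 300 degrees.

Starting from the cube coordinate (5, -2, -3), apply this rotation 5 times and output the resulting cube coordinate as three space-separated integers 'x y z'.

Start: (5, -2, -3)
Step 1: (5, -2, -3) -> (-(-3), -(5), -(-2)) = (3, -5, 2)
Step 2: (3, -5, 2) -> (-(2), -(3), -(-5)) = (-2, -3, 5)
Step 3: (-2, -3, 5) -> (-(5), -(-2), -(-3)) = (-5, 2, 3)
Step 4: (-5, 2, 3) -> (-(3), -(-5), -(2)) = (-3, 5, -2)
Step 5: (-3, 5, -2) -> (-(-2), -(-3), -(5)) = (2, 3, -5)

Answer: 2 3 -5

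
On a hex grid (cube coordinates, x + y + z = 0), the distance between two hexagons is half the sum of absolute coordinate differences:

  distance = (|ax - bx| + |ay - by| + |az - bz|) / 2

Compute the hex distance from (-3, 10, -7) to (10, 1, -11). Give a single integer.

|ax - bx| = |-3 - 10| = 13
|ay - by| = |10 - 1| = 9
|az - bz| = |-7 - (-11)| = 4
distance = (13 + 9 + 4) / 2 = 26 / 2 = 13

Answer: 13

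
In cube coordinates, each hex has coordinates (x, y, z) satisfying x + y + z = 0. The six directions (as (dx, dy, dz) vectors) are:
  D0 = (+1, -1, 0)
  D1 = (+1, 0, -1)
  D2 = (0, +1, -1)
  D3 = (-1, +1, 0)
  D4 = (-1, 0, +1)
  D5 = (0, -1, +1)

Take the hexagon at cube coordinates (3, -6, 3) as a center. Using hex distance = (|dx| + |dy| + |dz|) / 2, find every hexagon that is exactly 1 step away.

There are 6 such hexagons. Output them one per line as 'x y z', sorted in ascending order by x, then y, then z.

Answer: 2 -6 4
2 -5 3
3 -7 4
3 -5 2
4 -7 3
4 -6 2

Derivation:
Walk ring at distance 1 from (3, -6, 3):
Start at center + D4*1 = (2, -6, 4)
  hex 0: (2, -6, 4)
  hex 1: (3, -7, 4)
  hex 2: (4, -7, 3)
  hex 3: (4, -6, 2)
  hex 4: (3, -5, 2)
  hex 5: (2, -5, 3)
Sorted: 6 hexes.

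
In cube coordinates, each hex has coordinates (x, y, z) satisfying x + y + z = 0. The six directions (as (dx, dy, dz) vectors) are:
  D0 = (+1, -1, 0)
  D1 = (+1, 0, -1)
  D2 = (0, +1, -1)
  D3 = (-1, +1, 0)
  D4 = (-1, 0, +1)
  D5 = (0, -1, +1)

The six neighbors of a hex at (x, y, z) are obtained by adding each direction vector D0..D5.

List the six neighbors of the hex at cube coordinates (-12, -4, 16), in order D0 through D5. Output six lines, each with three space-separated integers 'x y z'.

Answer: -11 -5 16
-11 -4 15
-12 -3 15
-13 -3 16
-13 -4 17
-12 -5 17

Derivation:
Center: (-12, -4, 16). Add each direction:
  D0: (-12, -4, 16) + (1, -1, 0) = (-11, -5, 16)
  D1: (-12, -4, 16) + (1, 0, -1) = (-11, -4, 15)
  D2: (-12, -4, 16) + (0, 1, -1) = (-12, -3, 15)
  D3: (-12, -4, 16) + (-1, 1, 0) = (-13, -3, 16)
  D4: (-12, -4, 16) + (-1, 0, 1) = (-13, -4, 17)
  D5: (-12, -4, 16) + (0, -1, 1) = (-12, -5, 17)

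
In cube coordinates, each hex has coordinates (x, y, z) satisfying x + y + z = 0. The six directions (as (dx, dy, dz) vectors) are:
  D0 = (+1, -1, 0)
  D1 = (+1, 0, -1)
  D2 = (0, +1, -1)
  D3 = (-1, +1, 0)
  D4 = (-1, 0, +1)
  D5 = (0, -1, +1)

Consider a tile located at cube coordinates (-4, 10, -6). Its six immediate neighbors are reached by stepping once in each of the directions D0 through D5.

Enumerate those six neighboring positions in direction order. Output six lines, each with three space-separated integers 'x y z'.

Center: (-4, 10, -6). Add each direction:
  D0: (-4, 10, -6) + (1, -1, 0) = (-3, 9, -6)
  D1: (-4, 10, -6) + (1, 0, -1) = (-3, 10, -7)
  D2: (-4, 10, -6) + (0, 1, -1) = (-4, 11, -7)
  D3: (-4, 10, -6) + (-1, 1, 0) = (-5, 11, -6)
  D4: (-4, 10, -6) + (-1, 0, 1) = (-5, 10, -5)
  D5: (-4, 10, -6) + (0, -1, 1) = (-4, 9, -5)

Answer: -3 9 -6
-3 10 -7
-4 11 -7
-5 11 -6
-5 10 -5
-4 9 -5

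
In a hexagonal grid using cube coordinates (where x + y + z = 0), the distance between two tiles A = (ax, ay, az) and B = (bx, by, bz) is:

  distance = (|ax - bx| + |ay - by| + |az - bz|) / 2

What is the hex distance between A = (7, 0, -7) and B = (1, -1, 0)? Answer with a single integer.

Answer: 7

Derivation:
|ax - bx| = |7 - 1| = 6
|ay - by| = |0 - (-1)| = 1
|az - bz| = |-7 - 0| = 7
distance = (6 + 1 + 7) / 2 = 14 / 2 = 7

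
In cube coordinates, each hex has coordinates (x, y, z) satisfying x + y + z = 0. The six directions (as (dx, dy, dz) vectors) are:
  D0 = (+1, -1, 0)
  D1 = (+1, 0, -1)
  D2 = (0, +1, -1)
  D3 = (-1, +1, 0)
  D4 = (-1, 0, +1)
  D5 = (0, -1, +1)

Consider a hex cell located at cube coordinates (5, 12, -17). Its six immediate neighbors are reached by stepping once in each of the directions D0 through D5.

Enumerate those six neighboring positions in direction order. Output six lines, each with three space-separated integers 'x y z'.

Answer: 6 11 -17
6 12 -18
5 13 -18
4 13 -17
4 12 -16
5 11 -16

Derivation:
Center: (5, 12, -17). Add each direction:
  D0: (5, 12, -17) + (1, -1, 0) = (6, 11, -17)
  D1: (5, 12, -17) + (1, 0, -1) = (6, 12, -18)
  D2: (5, 12, -17) + (0, 1, -1) = (5, 13, -18)
  D3: (5, 12, -17) + (-1, 1, 0) = (4, 13, -17)
  D4: (5, 12, -17) + (-1, 0, 1) = (4, 12, -16)
  D5: (5, 12, -17) + (0, -1, 1) = (5, 11, -16)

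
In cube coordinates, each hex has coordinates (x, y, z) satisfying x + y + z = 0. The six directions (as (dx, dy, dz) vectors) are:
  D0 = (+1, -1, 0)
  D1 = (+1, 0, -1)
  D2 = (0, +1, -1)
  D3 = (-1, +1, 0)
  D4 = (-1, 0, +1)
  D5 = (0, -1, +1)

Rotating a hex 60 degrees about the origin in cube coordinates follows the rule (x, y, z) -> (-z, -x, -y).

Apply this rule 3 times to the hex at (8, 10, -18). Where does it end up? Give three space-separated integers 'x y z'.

Start: (8, 10, -18)
Step 1: (8, 10, -18) -> (-(-18), -(8), -(10)) = (18, -8, -10)
Step 2: (18, -8, -10) -> (-(-10), -(18), -(-8)) = (10, -18, 8)
Step 3: (10, -18, 8) -> (-(8), -(10), -(-18)) = (-8, -10, 18)

Answer: -8 -10 18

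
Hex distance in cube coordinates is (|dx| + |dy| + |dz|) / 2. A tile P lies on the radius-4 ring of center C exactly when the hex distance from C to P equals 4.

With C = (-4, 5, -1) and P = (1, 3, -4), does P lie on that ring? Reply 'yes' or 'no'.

|px - cx| = |1 - (-4)| = 5
|py - cy| = |3 - 5| = 2
|pz - cz| = |-4 - (-1)| = 3
distance = (5+2+3)/2 = 10/2 = 5
radius = 4; distance != radius -> no

Answer: no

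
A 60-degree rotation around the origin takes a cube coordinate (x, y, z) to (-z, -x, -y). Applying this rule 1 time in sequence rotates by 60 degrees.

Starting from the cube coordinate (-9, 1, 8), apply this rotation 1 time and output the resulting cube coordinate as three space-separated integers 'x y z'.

Answer: -8 9 -1

Derivation:
Start: (-9, 1, 8)
Step 1: (-9, 1, 8) -> (-(8), -(-9), -(1)) = (-8, 9, -1)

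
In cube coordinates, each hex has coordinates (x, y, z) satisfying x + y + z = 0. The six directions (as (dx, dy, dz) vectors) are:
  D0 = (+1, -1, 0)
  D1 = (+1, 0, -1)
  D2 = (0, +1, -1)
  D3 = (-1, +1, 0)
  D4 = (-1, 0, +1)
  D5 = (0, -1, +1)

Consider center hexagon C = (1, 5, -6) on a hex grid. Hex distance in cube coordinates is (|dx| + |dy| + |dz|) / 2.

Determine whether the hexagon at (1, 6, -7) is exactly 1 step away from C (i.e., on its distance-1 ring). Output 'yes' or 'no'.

|px - cx| = |1 - 1| = 0
|py - cy| = |6 - 5| = 1
|pz - cz| = |-7 - (-6)| = 1
distance = (0+1+1)/2 = 2/2 = 1
radius = 1; distance == radius -> yes

Answer: yes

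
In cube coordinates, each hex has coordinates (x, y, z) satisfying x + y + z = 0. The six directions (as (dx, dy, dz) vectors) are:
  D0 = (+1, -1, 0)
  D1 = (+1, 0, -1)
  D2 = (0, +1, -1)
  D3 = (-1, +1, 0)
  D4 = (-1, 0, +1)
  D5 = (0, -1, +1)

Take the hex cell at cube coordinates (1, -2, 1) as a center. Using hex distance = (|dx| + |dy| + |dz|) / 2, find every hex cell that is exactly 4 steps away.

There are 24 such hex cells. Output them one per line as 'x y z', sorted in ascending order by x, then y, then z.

Answer: -3 -2 5
-3 -1 4
-3 0 3
-3 1 2
-3 2 1
-2 -3 5
-2 2 0
-1 -4 5
-1 2 -1
0 -5 5
0 2 -2
1 -6 5
1 2 -3
2 -6 4
2 1 -3
3 -6 3
3 0 -3
4 -6 2
4 -1 -3
5 -6 1
5 -5 0
5 -4 -1
5 -3 -2
5 -2 -3

Derivation:
Walk ring at distance 4 from (1, -2, 1):
Start at center + D4*4 = (-3, -2, 5)
  hex 0: (-3, -2, 5)
  hex 1: (-2, -3, 5)
  hex 2: (-1, -4, 5)
  hex 3: (0, -5, 5)
  hex 4: (1, -6, 5)
  hex 5: (2, -6, 4)
  hex 6: (3, -6, 3)
  hex 7: (4, -6, 2)
  hex 8: (5, -6, 1)
  hex 9: (5, -5, 0)
  hex 10: (5, -4, -1)
  hex 11: (5, -3, -2)
  hex 12: (5, -2, -3)
  hex 13: (4, -1, -3)
  hex 14: (3, 0, -3)
  hex 15: (2, 1, -3)
  hex 16: (1, 2, -3)
  hex 17: (0, 2, -2)
  hex 18: (-1, 2, -1)
  hex 19: (-2, 2, 0)
  hex 20: (-3, 2, 1)
  hex 21: (-3, 1, 2)
  hex 22: (-3, 0, 3)
  hex 23: (-3, -1, 4)
Sorted: 24 hexes.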